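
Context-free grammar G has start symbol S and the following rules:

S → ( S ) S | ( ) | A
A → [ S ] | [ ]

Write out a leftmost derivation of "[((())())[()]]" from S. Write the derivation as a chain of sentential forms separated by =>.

S => A => [S] => [(S)S] => [((S)S)S] => [((())S)S] => [((())())S] => [((())())A] => [((())())[S]] => [((())())[()]]

S => A   [S → A]
A => [S]   [A → [ S ]]
[S] => [(S)S]   [S → ( S ) S]
[(S)S] => [((S)S)S]   [S → ( S ) S]
[((S)S)S] => [((())S)S]   [S → ( )]
[((())S)S] => [((())())S]   [S → ( )]
[((())())S] => [((())())A]   [S → A]
[((())())A] => [((())())[S]]   [A → [ S ]]
[((())())[S]] => [((())())[()]]   [S → ( )]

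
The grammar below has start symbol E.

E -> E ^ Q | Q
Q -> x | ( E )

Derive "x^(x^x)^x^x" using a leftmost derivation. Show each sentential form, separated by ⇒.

E ⇒ E^Q ⇒ E^Q^Q ⇒ E^Q^Q^Q ⇒ Q^Q^Q^Q ⇒ x^Q^Q^Q ⇒ x^(E)^Q^Q ⇒ x^(E^Q)^Q^Q ⇒ x^(Q^Q)^Q^Q ⇒ x^(x^Q)^Q^Q ⇒ x^(x^x)^Q^Q ⇒ x^(x^x)^x^Q ⇒ x^(x^x)^x^x

E ⇒ E^Q   [E -> E ^ Q]
E^Q ⇒ E^Q^Q   [E -> E ^ Q]
E^Q^Q ⇒ E^Q^Q^Q   [E -> E ^ Q]
E^Q^Q^Q ⇒ Q^Q^Q^Q   [E -> Q]
Q^Q^Q^Q ⇒ x^Q^Q^Q   [Q -> x]
x^Q^Q^Q ⇒ x^(E)^Q^Q   [Q -> ( E )]
x^(E)^Q^Q ⇒ x^(E^Q)^Q^Q   [E -> E ^ Q]
x^(E^Q)^Q^Q ⇒ x^(Q^Q)^Q^Q   [E -> Q]
x^(Q^Q)^Q^Q ⇒ x^(x^Q)^Q^Q   [Q -> x]
x^(x^Q)^Q^Q ⇒ x^(x^x)^Q^Q   [Q -> x]
x^(x^x)^Q^Q ⇒ x^(x^x)^x^Q   [Q -> x]
x^(x^x)^x^Q ⇒ x^(x^x)^x^x   [Q -> x]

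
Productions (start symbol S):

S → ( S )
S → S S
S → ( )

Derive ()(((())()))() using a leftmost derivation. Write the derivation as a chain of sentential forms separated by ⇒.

S⇒SS⇒()S⇒()SS⇒()(S)S⇒()((S))S⇒()((SS))S⇒()(((S)S))S⇒()(((())S))S⇒()(((())()))S⇒()(((())()))()

S ⇒ SS   [S → S S]
SS ⇒ ()S   [S → ( )]
()S ⇒ ()SS   [S → S S]
()SS ⇒ ()(S)S   [S → ( S )]
()(S)S ⇒ ()((S))S   [S → ( S )]
()((S))S ⇒ ()((SS))S   [S → S S]
()((SS))S ⇒ ()(((S)S))S   [S → ( S )]
()(((S)S))S ⇒ ()(((())S))S   [S → ( )]
()(((())S))S ⇒ ()(((())()))S   [S → ( )]
()(((())()))S ⇒ ()(((())()))()   [S → ( )]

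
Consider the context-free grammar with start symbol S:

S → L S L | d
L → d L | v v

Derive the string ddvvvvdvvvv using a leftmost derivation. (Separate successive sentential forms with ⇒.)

S ⇒ LSL   [S → L S L]
LSL ⇒ dLSL   [L → d L]
dLSL ⇒ ddLSL   [L → d L]
ddLSL ⇒ ddvvSL   [L → v v]
ddvvSL ⇒ ddvvLSLL   [S → L S L]
ddvvLSLL ⇒ ddvvvvSLL   [L → v v]
ddvvvvSLL ⇒ ddvvvvdLL   [S → d]
ddvvvvdLL ⇒ ddvvvvdvvL   [L → v v]
ddvvvvdvvL ⇒ ddvvvvdvvvv   [L → v v]

S⇒LSL⇒dLSL⇒ddLSL⇒ddvvSL⇒ddvvLSLL⇒ddvvvvSLL⇒ddvvvvdLL⇒ddvvvvdvvL⇒ddvvvvdvvvv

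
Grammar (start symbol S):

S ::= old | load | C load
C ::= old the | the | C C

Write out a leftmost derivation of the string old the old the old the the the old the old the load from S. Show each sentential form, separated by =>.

S => C load => C C load => old the C load => old the C C load => old the C C C load => old the C C C C load => old the C C C C C load => old the old the C C C C load => old the old the C C C C C load => old the old the old the C C C C load => old the old the old the the C C C load => old the old the old the the the C C load => old the old the old the the the old the C load => old the old the old the the the old the old the load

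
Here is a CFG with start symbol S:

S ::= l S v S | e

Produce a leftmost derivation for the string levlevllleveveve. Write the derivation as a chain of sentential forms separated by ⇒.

S ⇒ lSvS ⇒ levS ⇒ levlSvS ⇒ levlevS ⇒ levlevlSvS ⇒ levlevllSvSvS ⇒ levlevlllSvSvSvS ⇒ levlevlllevSvSvS ⇒ levlevlllevevSvS ⇒ levlevlllevevevS ⇒ levlevllleveveve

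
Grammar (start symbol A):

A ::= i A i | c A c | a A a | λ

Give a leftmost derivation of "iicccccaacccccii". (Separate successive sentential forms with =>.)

A => iAi => iiAii => iicAcii => iiccAccii => iicccAcccii => iiccccAccccii => iicccccAcccccii => iicccccaAacccccii => iicccccaacccccii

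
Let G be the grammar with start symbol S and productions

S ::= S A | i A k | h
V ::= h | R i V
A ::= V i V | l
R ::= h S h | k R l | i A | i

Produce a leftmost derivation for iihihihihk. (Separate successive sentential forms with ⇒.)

S ⇒ iAk ⇒ iViVk ⇒ iRiViVk ⇒ iiAiViVk ⇒ iiViViViVk ⇒ iihiViViVk ⇒ iihihiViVk ⇒ iihihihiVk ⇒ iihihihihk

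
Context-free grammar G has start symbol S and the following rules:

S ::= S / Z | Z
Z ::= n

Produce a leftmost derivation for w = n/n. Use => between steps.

S => S/Z   [S ::= S / Z]
S/Z => Z/Z   [S ::= Z]
Z/Z => n/Z   [Z ::= n]
n/Z => n/n   [Z ::= n]

S=>S/Z=>Z/Z=>n/Z=>n/n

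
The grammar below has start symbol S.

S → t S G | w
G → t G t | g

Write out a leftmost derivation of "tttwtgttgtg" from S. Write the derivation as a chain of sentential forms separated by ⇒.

S⇒tSG⇒ttSGG⇒tttSGGG⇒tttwGGG⇒tttwtGtGG⇒tttwtgtGG⇒tttwtgttGtG⇒tttwtgttgtG⇒tttwtgttgtg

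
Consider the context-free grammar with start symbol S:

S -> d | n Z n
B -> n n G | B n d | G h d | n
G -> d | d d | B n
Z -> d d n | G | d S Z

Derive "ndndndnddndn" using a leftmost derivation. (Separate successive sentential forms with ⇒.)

S ⇒ nZn ⇒ ndSZn ⇒ ndnZnZn ⇒ ndndSZnZn ⇒ ndndnZnZnZn ⇒ ndndnGnZnZn ⇒ ndndndnZnZn ⇒ ndndndnGnZn ⇒ ndndndnddnZn ⇒ ndndndnddnGn ⇒ ndndndnddndn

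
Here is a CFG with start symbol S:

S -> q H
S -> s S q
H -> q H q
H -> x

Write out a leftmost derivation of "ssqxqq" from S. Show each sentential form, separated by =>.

S => sSq => ssSqq => ssqHqq => ssqxqq

S => sSq   [S -> s S q]
sSq => ssSqq   [S -> s S q]
ssSqq => ssqHqq   [S -> q H]
ssqHqq => ssqxqq   [H -> x]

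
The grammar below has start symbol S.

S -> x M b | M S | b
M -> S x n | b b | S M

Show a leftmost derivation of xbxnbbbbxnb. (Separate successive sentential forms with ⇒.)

S ⇒ xMb ⇒ xSxnb ⇒ xMSxnb ⇒ xSMSxnb ⇒ xMSMSxnb ⇒ xSxnSMSxnb ⇒ xbxnSMSxnb ⇒ xbxnbMSxnb ⇒ xbxnbbbSxnb ⇒ xbxnbbbbxnb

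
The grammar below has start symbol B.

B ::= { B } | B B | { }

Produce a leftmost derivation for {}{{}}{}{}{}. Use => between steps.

B => BB => BBB => {}BB => {}BBB => {}BBBB => {}{B}BBB => {}{{}}BBB => {}{{}}{}BB => {}{{}}{}{}B => {}{{}}{}{}{}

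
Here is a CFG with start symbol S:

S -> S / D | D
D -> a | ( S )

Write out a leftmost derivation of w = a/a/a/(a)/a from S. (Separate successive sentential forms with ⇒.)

S ⇒ S/D   [S -> S / D]
S/D ⇒ S/D/D   [S -> S / D]
S/D/D ⇒ S/D/D/D   [S -> S / D]
S/D/D/D ⇒ S/D/D/D/D   [S -> S / D]
S/D/D/D/D ⇒ D/D/D/D/D   [S -> D]
D/D/D/D/D ⇒ a/D/D/D/D   [D -> a]
a/D/D/D/D ⇒ a/a/D/D/D   [D -> a]
a/a/D/D/D ⇒ a/a/a/D/D   [D -> a]
a/a/a/D/D ⇒ a/a/a/(S)/D   [D -> ( S )]
a/a/a/(S)/D ⇒ a/a/a/(D)/D   [S -> D]
a/a/a/(D)/D ⇒ a/a/a/(a)/D   [D -> a]
a/a/a/(a)/D ⇒ a/a/a/(a)/a   [D -> a]

S⇒S/D⇒S/D/D⇒S/D/D/D⇒S/D/D/D/D⇒D/D/D/D/D⇒a/D/D/D/D⇒a/a/D/D/D⇒a/a/a/D/D⇒a/a/a/(S)/D⇒a/a/a/(D)/D⇒a/a/a/(a)/D⇒a/a/a/(a)/a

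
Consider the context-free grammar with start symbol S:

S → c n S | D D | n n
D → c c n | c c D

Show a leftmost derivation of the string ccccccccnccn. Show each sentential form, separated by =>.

S=>DD=>ccDD=>ccccDD=>ccccccDD=>ccccccccnD=>ccccccccnccn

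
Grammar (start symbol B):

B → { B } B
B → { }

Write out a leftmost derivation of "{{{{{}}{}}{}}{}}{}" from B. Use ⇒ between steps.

B ⇒ {B}B ⇒ {{B}B}B ⇒ {{{B}B}B}B ⇒ {{{{B}B}B}B}B ⇒ {{{{{}}B}B}B}B ⇒ {{{{{}}{}}B}B}B ⇒ {{{{{}}{}}{}}B}B ⇒ {{{{{}}{}}{}}{}}B ⇒ {{{{{}}{}}{}}{}}{}

B ⇒ {B}B   [B → { B } B]
{B}B ⇒ {{B}B}B   [B → { B } B]
{{B}B}B ⇒ {{{B}B}B}B   [B → { B } B]
{{{B}B}B}B ⇒ {{{{B}B}B}B}B   [B → { B } B]
{{{{B}B}B}B}B ⇒ {{{{{}}B}B}B}B   [B → { }]
{{{{{}}B}B}B}B ⇒ {{{{{}}{}}B}B}B   [B → { }]
{{{{{}}{}}B}B}B ⇒ {{{{{}}{}}{}}B}B   [B → { }]
{{{{{}}{}}{}}B}B ⇒ {{{{{}}{}}{}}{}}B   [B → { }]
{{{{{}}{}}{}}{}}B ⇒ {{{{{}}{}}{}}{}}{}   [B → { }]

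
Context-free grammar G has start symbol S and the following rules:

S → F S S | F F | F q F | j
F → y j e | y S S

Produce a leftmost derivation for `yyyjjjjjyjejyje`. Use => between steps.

S=>FF=>ySSF=>yFFSF=>yySSFSF=>yyFSSSFSF=>yyySSSSSFSF=>yyyjSSSSFSF=>yyyjjSSSFSF=>yyyjjjSSFSF=>yyyjjjjSFSF=>yyyjjjjjFSF=>yyyjjjjjyjeSF=>yyyjjjjjyjejF=>yyyjjjjjyjejyje

S => FF   [S → F F]
FF => ySSF   [F → y S S]
ySSF => yFFSF   [S → F F]
yFFSF => yySSFSF   [F → y S S]
yySSFSF => yyFSSSFSF   [S → F S S]
yyFSSSFSF => yyySSSSSFSF   [F → y S S]
yyySSSSSFSF => yyyjSSSSFSF   [S → j]
yyyjSSSSFSF => yyyjjSSSFSF   [S → j]
yyyjjSSSFSF => yyyjjjSSFSF   [S → j]
yyyjjjSSFSF => yyyjjjjSFSF   [S → j]
yyyjjjjSFSF => yyyjjjjjFSF   [S → j]
yyyjjjjjFSF => yyyjjjjjyjeSF   [F → y j e]
yyyjjjjjyjeSF => yyyjjjjjyjejF   [S → j]
yyyjjjjjyjejF => yyyjjjjjyjejyje   [F → y j e]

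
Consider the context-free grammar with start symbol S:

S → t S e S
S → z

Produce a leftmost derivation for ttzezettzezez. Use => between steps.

S => tSeS => ttSeSeS => ttzeSeS => ttzezeS => ttzezetSeS => ttzezettSeSeS => ttzezettzeSeS => ttzezettzezeS => ttzezettzezez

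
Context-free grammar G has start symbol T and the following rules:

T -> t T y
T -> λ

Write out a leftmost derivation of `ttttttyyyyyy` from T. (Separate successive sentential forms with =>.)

T=>tTy=>ttTyy=>tttTyyy=>ttttTyyyy=>tttttTyyyyy=>ttttttTyyyyyy=>ttttttyyyyyy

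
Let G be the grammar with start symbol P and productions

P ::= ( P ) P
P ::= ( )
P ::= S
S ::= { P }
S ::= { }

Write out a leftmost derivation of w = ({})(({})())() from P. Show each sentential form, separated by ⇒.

P ⇒ (P)P ⇒ (S)P ⇒ ({})P ⇒ ({})(P)P ⇒ ({})((P)P)P ⇒ ({})((S)P)P ⇒ ({})(({})P)P ⇒ ({})(({})())P ⇒ ({})(({})())()

P ⇒ (P)P   [P ::= ( P ) P]
(P)P ⇒ (S)P   [P ::= S]
(S)P ⇒ ({})P   [S ::= { }]
({})P ⇒ ({})(P)P   [P ::= ( P ) P]
({})(P)P ⇒ ({})((P)P)P   [P ::= ( P ) P]
({})((P)P)P ⇒ ({})((S)P)P   [P ::= S]
({})((S)P)P ⇒ ({})(({})P)P   [S ::= { }]
({})(({})P)P ⇒ ({})(({})())P   [P ::= ( )]
({})(({})())P ⇒ ({})(({})())()   [P ::= ( )]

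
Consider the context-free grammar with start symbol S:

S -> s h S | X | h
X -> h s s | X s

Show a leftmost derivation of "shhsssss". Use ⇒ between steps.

S ⇒ shS   [S -> s h S]
shS ⇒ shX   [S -> X]
shX ⇒ shXs   [X -> X s]
shXs ⇒ shXss   [X -> X s]
shXss ⇒ shXsss   [X -> X s]
shXsss ⇒ shhsssss   [X -> h s s]

S ⇒ shS ⇒ shX ⇒ shXs ⇒ shXss ⇒ shXsss ⇒ shhsssss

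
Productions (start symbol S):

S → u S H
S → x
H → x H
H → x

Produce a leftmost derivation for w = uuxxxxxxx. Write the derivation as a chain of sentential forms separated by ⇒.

S ⇒ uSH   [S → u S H]
uSH ⇒ uuSHH   [S → u S H]
uuSHH ⇒ uuxHH   [S → x]
uuxHH ⇒ uuxxHH   [H → x H]
uuxxHH ⇒ uuxxxHH   [H → x H]
uuxxxHH ⇒ uuxxxxHH   [H → x H]
uuxxxxHH ⇒ uuxxxxxHH   [H → x H]
uuxxxxxHH ⇒ uuxxxxxxH   [H → x]
uuxxxxxxH ⇒ uuxxxxxxx   [H → x]

S⇒uSH⇒uuSHH⇒uuxHH⇒uuxxHH⇒uuxxxHH⇒uuxxxxHH⇒uuxxxxxHH⇒uuxxxxxxH⇒uuxxxxxxx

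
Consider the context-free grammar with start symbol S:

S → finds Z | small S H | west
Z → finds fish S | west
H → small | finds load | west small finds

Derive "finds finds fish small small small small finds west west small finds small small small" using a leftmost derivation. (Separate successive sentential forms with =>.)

S => finds Z   [S → finds Z]
finds Z => finds finds fish S   [Z → finds fish S]
finds finds fish S => finds finds fish small S H   [S → small S H]
finds finds fish small S H => finds finds fish small small S H H   [S → small S H]
finds finds fish small small S H H => finds finds fish small small small S H H H   [S → small S H]
finds finds fish small small small S H H H => finds finds fish small small small small S H H H H   [S → small S H]
finds finds fish small small small small S H H H H => finds finds fish small small small small finds Z H H H H   [S → finds Z]
finds finds fish small small small small finds Z H H H H => finds finds fish small small small small finds west H H H H   [Z → west]
finds finds fish small small small small finds west H H H H => finds finds fish small small small small finds west west small finds H H H   [H → west small finds]
finds finds fish small small small small finds west west small finds H H H => finds finds fish small small small small finds west west small finds small H H   [H → small]
finds finds fish small small small small finds west west small finds small H H => finds finds fish small small small small finds west west small finds small small H   [H → small]
finds finds fish small small small small finds west west small finds small small H => finds finds fish small small small small finds west west small finds small small small   [H → small]

S => finds Z => finds finds fish S => finds finds fish small S H => finds finds fish small small S H H => finds finds fish small small small S H H H => finds finds fish small small small small S H H H H => finds finds fish small small small small finds Z H H H H => finds finds fish small small small small finds west H H H H => finds finds fish small small small small finds west west small finds H H H => finds finds fish small small small small finds west west small finds small H H => finds finds fish small small small small finds west west small finds small small H => finds finds fish small small small small finds west west small finds small small small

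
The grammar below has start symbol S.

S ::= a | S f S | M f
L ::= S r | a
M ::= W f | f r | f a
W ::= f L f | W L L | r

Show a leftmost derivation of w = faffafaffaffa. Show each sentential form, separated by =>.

S => SfS => SfSfS => SfSfSfS => SfSfSfSfS => MffSfSfSfS => faffSfSfSfS => faffafSfSfS => faffafafSfS => faffafafMffS => faffafaffaffS => faffafaffaffa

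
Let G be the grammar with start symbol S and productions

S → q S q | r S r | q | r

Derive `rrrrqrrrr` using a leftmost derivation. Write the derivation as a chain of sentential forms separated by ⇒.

S ⇒ rSr ⇒ rrSrr ⇒ rrrSrrr ⇒ rrrrSrrrr ⇒ rrrrqrrrr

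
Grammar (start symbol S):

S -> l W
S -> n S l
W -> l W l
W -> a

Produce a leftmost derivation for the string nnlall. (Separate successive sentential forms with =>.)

S => nSl => nnSll => nnlWll => nnlall

S => nSl   [S -> n S l]
nSl => nnSll   [S -> n S l]
nnSll => nnlWll   [S -> l W]
nnlWll => nnlall   [W -> a]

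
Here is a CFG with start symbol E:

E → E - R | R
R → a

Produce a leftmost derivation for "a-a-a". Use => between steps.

E=>E-R=>E-R-R=>R-R-R=>a-R-R=>a-a-R=>a-a-a

E => E-R   [E → E - R]
E-R => E-R-R   [E → E - R]
E-R-R => R-R-R   [E → R]
R-R-R => a-R-R   [R → a]
a-R-R => a-a-R   [R → a]
a-a-R => a-a-a   [R → a]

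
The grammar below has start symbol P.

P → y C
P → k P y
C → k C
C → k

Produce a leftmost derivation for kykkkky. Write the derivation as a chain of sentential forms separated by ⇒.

P⇒kPy⇒kyCy⇒kykCy⇒kykkCy⇒kykkkCy⇒kykkkky

P ⇒ kPy   [P → k P y]
kPy ⇒ kyCy   [P → y C]
kyCy ⇒ kykCy   [C → k C]
kykCy ⇒ kykkCy   [C → k C]
kykkCy ⇒ kykkkCy   [C → k C]
kykkkCy ⇒ kykkkky   [C → k]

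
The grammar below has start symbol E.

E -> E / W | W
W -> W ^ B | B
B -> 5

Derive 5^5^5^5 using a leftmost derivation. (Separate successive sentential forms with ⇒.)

E ⇒ W   [E -> W]
W ⇒ W^B   [W -> W ^ B]
W^B ⇒ W^B^B   [W -> W ^ B]
W^B^B ⇒ W^B^B^B   [W -> W ^ B]
W^B^B^B ⇒ B^B^B^B   [W -> B]
B^B^B^B ⇒ 5^B^B^B   [B -> 5]
5^B^B^B ⇒ 5^5^B^B   [B -> 5]
5^5^B^B ⇒ 5^5^5^B   [B -> 5]
5^5^5^B ⇒ 5^5^5^5   [B -> 5]

E ⇒ W ⇒ W^B ⇒ W^B^B ⇒ W^B^B^B ⇒ B^B^B^B ⇒ 5^B^B^B ⇒ 5^5^B^B ⇒ 5^5^5^B ⇒ 5^5^5^5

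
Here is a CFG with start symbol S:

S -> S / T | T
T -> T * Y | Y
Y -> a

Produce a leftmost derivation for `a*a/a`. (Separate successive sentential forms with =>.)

S => S/T   [S -> S / T]
S/T => T/T   [S -> T]
T/T => T*Y/T   [T -> T * Y]
T*Y/T => Y*Y/T   [T -> Y]
Y*Y/T => a*Y/T   [Y -> a]
a*Y/T => a*a/T   [Y -> a]
a*a/T => a*a/Y   [T -> Y]
a*a/Y => a*a/a   [Y -> a]

S => S/T => T/T => T*Y/T => Y*Y/T => a*Y/T => a*a/T => a*a/Y => a*a/a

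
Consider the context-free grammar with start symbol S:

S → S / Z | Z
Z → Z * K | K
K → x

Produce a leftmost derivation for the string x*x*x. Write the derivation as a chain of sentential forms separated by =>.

S => Z => Z*K => Z*K*K => K*K*K => x*K*K => x*x*K => x*x*x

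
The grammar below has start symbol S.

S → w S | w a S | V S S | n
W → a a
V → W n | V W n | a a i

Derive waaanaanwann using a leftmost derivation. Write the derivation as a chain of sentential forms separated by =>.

S => waS => waVSS => waVWnSS => waWnWnSS => waaanWnSS => waaanaanSS => waaanaanwaSS => waaanaanwanS => waaanaanwann

S => waS   [S → w a S]
waS => waVSS   [S → V S S]
waVSS => waVWnSS   [V → V W n]
waVWnSS => waWnWnSS   [V → W n]
waWnWnSS => waaanWnSS   [W → a a]
waaanWnSS => waaanaanSS   [W → a a]
waaanaanSS => waaanaanwaSS   [S → w a S]
waaanaanwaSS => waaanaanwanS   [S → n]
waaanaanwanS => waaanaanwann   [S → n]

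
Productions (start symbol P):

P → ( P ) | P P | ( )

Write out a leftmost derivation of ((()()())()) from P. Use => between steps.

P => (P)   [P → ( P )]
(P) => (PP)   [P → P P]
(PP) => ((P)P)   [P → ( P )]
((P)P) => ((PP)P)   [P → P P]
((PP)P) => ((PPP)P)   [P → P P]
((PPP)P) => ((()PP)P)   [P → ( )]
((()PP)P) => ((()()P)P)   [P → ( )]
((()()P)P) => ((()()())P)   [P → ( )]
((()()())P) => ((()()())())   [P → ( )]

P => (P) => (PP) => ((P)P) => ((PP)P) => ((PPP)P) => ((()PP)P) => ((()()P)P) => ((()()())P) => ((()()())())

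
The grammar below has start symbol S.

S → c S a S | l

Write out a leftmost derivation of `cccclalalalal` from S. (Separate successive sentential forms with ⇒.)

S⇒cSaS⇒ccSaSaS⇒cccSaSaSaS⇒ccccSaSaSaSaS⇒cccclaSaSaSaS⇒cccclalaSaSaS⇒cccclalalaSaS⇒cccclalalalaS⇒cccclalalalal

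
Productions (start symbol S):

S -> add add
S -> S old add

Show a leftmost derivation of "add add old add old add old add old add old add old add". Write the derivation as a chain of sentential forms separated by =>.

S => S old add => S old add old add => S old add old add old add => S old add old add old add old add => S old add old add old add old add old add => S old add old add old add old add old add old add => add add old add old add old add old add old add old add

S => S old add   [S -> S old add]
S old add => S old add old add   [S -> S old add]
S old add old add => S old add old add old add   [S -> S old add]
S old add old add old add => S old add old add old add old add   [S -> S old add]
S old add old add old add old add => S old add old add old add old add old add   [S -> S old add]
S old add old add old add old add old add => S old add old add old add old add old add old add   [S -> S old add]
S old add old add old add old add old add old add => add add old add old add old add old add old add old add   [S -> add add]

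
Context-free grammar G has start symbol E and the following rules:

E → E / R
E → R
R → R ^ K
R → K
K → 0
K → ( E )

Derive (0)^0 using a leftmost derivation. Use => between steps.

E => R => R^K => K^K => (E)^K => (R)^K => (K)^K => (0)^K => (0)^0

E => R   [E → R]
R => R^K   [R → R ^ K]
R^K => K^K   [R → K]
K^K => (E)^K   [K → ( E )]
(E)^K => (R)^K   [E → R]
(R)^K => (K)^K   [R → K]
(K)^K => (0)^K   [K → 0]
(0)^K => (0)^0   [K → 0]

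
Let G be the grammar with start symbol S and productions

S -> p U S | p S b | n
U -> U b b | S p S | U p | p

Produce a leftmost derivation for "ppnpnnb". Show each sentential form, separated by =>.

S => pSb   [S -> p S b]
pSb => ppUSb   [S -> p U S]
ppUSb => ppSpSSb   [U -> S p S]
ppSpSSb => ppnpSSb   [S -> n]
ppnpSSb => ppnpnSb   [S -> n]
ppnpnSb => ppnpnnb   [S -> n]

S => pSb => ppUSb => ppSpSSb => ppnpSSb => ppnpnSb => ppnpnnb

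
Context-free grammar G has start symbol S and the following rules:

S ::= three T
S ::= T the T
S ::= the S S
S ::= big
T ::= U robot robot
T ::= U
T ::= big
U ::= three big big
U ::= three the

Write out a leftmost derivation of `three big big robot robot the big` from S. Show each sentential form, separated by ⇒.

S ⇒ T the T ⇒ U robot robot the T ⇒ three big big robot robot the T ⇒ three big big robot robot the big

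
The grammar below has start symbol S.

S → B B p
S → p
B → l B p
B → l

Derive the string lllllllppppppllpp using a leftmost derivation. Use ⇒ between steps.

S ⇒ BBp   [S → B B p]
BBp ⇒ lBpBp   [B → l B p]
lBpBp ⇒ llBppBp   [B → l B p]
llBppBp ⇒ lllBpppBp   [B → l B p]
lllBpppBp ⇒ llllBppppBp   [B → l B p]
llllBppppBp ⇒ lllllBpppppBp   [B → l B p]
lllllBpppppBp ⇒ llllllBppppppBp   [B → l B p]
llllllBppppppBp ⇒ lllllllppppppBp   [B → l]
lllllllppppppBp ⇒ lllllllpppppplBpp   [B → l B p]
lllllllpppppplBpp ⇒ lllllllppppppllpp   [B → l]

S⇒BBp⇒lBpBp⇒llBppBp⇒lllBpppBp⇒llllBppppBp⇒lllllBpppppBp⇒llllllBppppppBp⇒lllllllppppppBp⇒lllllllpppppplBpp⇒lllllllppppppllpp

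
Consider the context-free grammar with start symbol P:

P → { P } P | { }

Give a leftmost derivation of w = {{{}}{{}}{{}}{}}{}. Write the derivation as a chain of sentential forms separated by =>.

P=>{P}P=>{{P}P}P=>{{{}}P}P=>{{{}}{P}P}P=>{{{}}{{}}P}P=>{{{}}{{}}{P}P}P=>{{{}}{{}}{{}}P}P=>{{{}}{{}}{{}}{}}P=>{{{}}{{}}{{}}{}}{}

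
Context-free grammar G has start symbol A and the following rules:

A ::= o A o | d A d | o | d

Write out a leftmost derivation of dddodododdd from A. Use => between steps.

A => dAd   [A ::= d A d]
dAd => ddAdd   [A ::= d A d]
ddAdd => dddAddd   [A ::= d A d]
dddAddd => dddoAoddd   [A ::= o A o]
dddoAoddd => dddodAdoddd   [A ::= d A d]
dddodAdoddd => dddodododdd   [A ::= o]

A => dAd => ddAdd => dddAddd => dddoAoddd => dddodAdoddd => dddodododdd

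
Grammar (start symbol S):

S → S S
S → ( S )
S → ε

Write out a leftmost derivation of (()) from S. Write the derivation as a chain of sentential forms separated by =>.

S=>(S)=>((S))=>(())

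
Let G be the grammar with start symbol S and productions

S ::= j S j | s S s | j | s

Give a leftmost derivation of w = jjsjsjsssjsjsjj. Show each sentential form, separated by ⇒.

S ⇒ jSj ⇒ jjSjj ⇒ jjsSsjj ⇒ jjsjSjsjj ⇒ jjsjsSsjsjj ⇒ jjsjsjSjsjsjj ⇒ jjsjsjsSsjsjsjj ⇒ jjsjsjsssjsjsjj

S ⇒ jSj   [S ::= j S j]
jSj ⇒ jjSjj   [S ::= j S j]
jjSjj ⇒ jjsSsjj   [S ::= s S s]
jjsSsjj ⇒ jjsjSjsjj   [S ::= j S j]
jjsjSjsjj ⇒ jjsjsSsjsjj   [S ::= s S s]
jjsjsSsjsjj ⇒ jjsjsjSjsjsjj   [S ::= j S j]
jjsjsjSjsjsjj ⇒ jjsjsjsSsjsjsjj   [S ::= s S s]
jjsjsjsSsjsjsjj ⇒ jjsjsjsssjsjsjj   [S ::= s]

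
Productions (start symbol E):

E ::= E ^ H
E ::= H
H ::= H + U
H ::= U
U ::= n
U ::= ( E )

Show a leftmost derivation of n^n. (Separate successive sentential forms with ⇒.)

E⇒E^H⇒H^H⇒U^H⇒n^H⇒n^U⇒n^n

E ⇒ E^H   [E ::= E ^ H]
E^H ⇒ H^H   [E ::= H]
H^H ⇒ U^H   [H ::= U]
U^H ⇒ n^H   [U ::= n]
n^H ⇒ n^U   [H ::= U]
n^U ⇒ n^n   [U ::= n]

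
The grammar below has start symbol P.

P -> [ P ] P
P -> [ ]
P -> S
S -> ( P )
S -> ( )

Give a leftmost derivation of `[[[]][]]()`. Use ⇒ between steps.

P ⇒ [P]P ⇒ [[P]P]P ⇒ [[[]]P]P ⇒ [[[]][]]P ⇒ [[[]][]]S ⇒ [[[]][]]()

P ⇒ [P]P   [P -> [ P ] P]
[P]P ⇒ [[P]P]P   [P -> [ P ] P]
[[P]P]P ⇒ [[[]]P]P   [P -> [ ]]
[[[]]P]P ⇒ [[[]][]]P   [P -> [ ]]
[[[]][]]P ⇒ [[[]][]]S   [P -> S]
[[[]][]]S ⇒ [[[]][]]()   [S -> ( )]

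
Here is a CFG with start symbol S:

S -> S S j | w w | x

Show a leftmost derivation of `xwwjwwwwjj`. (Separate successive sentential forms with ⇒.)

S ⇒ SSj ⇒ SSjSj ⇒ xSjSj ⇒ xwwjSj ⇒ xwwjSSjj ⇒ xwwjwwSjj ⇒ xwwjwwwwjj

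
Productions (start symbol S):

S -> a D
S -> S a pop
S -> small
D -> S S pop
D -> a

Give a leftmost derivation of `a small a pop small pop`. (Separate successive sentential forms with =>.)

S => a D   [S -> a D]
a D => a S S pop   [D -> S S pop]
a S S pop => a S a pop S pop   [S -> S a pop]
a S a pop S pop => a small a pop S pop   [S -> small]
a small a pop S pop => a small a pop small pop   [S -> small]

S => a D => a S S pop => a S a pop S pop => a small a pop S pop => a small a pop small pop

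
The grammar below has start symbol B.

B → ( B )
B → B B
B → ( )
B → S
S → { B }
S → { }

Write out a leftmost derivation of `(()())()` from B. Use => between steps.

B => BB => (B)B => (BB)B => (()B)B => (()())B => (()())()

B => BB   [B → B B]
BB => (B)B   [B → ( B )]
(B)B => (BB)B   [B → B B]
(BB)B => (()B)B   [B → ( )]
(()B)B => (()())B   [B → ( )]
(()())B => (()())()   [B → ( )]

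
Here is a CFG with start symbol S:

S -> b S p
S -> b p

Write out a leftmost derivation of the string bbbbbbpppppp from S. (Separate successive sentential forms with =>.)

S => bSp   [S -> b S p]
bSp => bbSpp   [S -> b S p]
bbSpp => bbbSppp   [S -> b S p]
bbbSppp => bbbbSpppp   [S -> b S p]
bbbbSpppp => bbbbbSppppp   [S -> b S p]
bbbbbSppppp => bbbbbbpppppp   [S -> b p]

S=>bSp=>bbSpp=>bbbSppp=>bbbbSpppp=>bbbbbSppppp=>bbbbbbpppppp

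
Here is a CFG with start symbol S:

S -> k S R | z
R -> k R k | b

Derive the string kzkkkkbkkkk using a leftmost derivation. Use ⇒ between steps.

S ⇒ kSR ⇒ kzR ⇒ kzkRk ⇒ kzkkRkk ⇒ kzkkkRkkk ⇒ kzkkkkRkkkk ⇒ kzkkkkbkkkk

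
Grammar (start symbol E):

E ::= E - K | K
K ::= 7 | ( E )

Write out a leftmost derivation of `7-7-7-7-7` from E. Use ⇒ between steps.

E⇒E-K⇒E-K-K⇒E-K-K-K⇒E-K-K-K-K⇒K-K-K-K-K⇒7-K-K-K-K⇒7-7-K-K-K⇒7-7-7-K-K⇒7-7-7-7-K⇒7-7-7-7-7

E ⇒ E-K   [E ::= E - K]
E-K ⇒ E-K-K   [E ::= E - K]
E-K-K ⇒ E-K-K-K   [E ::= E - K]
E-K-K-K ⇒ E-K-K-K-K   [E ::= E - K]
E-K-K-K-K ⇒ K-K-K-K-K   [E ::= K]
K-K-K-K-K ⇒ 7-K-K-K-K   [K ::= 7]
7-K-K-K-K ⇒ 7-7-K-K-K   [K ::= 7]
7-7-K-K-K ⇒ 7-7-7-K-K   [K ::= 7]
7-7-7-K-K ⇒ 7-7-7-7-K   [K ::= 7]
7-7-7-7-K ⇒ 7-7-7-7-7   [K ::= 7]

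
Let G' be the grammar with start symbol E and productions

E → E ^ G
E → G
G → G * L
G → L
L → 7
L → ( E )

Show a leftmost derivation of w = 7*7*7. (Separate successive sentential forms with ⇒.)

E ⇒ G ⇒ G*L ⇒ G*L*L ⇒ L*L*L ⇒ 7*L*L ⇒ 7*7*L ⇒ 7*7*7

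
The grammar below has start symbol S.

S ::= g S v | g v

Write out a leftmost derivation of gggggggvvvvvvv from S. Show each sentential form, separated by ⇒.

S ⇒ gSv ⇒ ggSvv ⇒ gggSvvv ⇒ ggggSvvvv ⇒ gggggSvvvvv ⇒ ggggggSvvvvvv ⇒ gggggggvvvvvvv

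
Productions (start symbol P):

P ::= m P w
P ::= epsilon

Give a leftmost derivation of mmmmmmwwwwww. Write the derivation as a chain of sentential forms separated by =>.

P => mPw => mmPww => mmmPwww => mmmmPwwww => mmmmmPwwwww => mmmmmmPwwwwww => mmmmmmwwwwww

P => mPw   [P ::= m P w]
mPw => mmPww   [P ::= m P w]
mmPww => mmmPwww   [P ::= m P w]
mmmPwww => mmmmPwwww   [P ::= m P w]
mmmmPwwww => mmmmmPwwwww   [P ::= m P w]
mmmmmPwwwww => mmmmmmPwwwwww   [P ::= m P w]
mmmmmmPwwwwww => mmmmmmwwwwww   [P ::= epsilon]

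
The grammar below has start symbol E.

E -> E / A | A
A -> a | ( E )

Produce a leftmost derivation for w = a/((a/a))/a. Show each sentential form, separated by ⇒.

E ⇒ E/A ⇒ E/A/A ⇒ A/A/A ⇒ a/A/A ⇒ a/(E)/A ⇒ a/(A)/A ⇒ a/((E))/A ⇒ a/((E/A))/A ⇒ a/((A/A))/A ⇒ a/((a/A))/A ⇒ a/((a/a))/A ⇒ a/((a/a))/a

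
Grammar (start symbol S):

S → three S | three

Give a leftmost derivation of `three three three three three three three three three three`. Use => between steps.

S => three S => three three S => three three three S => three three three three S => three three three three three S => three three three three three three S => three three three three three three three S => three three three three three three three three S => three three three three three three three three three S => three three three three three three three three three three

S => three S   [S → three S]
three S => three three S   [S → three S]
three three S => three three three S   [S → three S]
three three three S => three three three three S   [S → three S]
three three three three S => three three three three three S   [S → three S]
three three three three three S => three three three three three three S   [S → three S]
three three three three three three S => three three three three three three three S   [S → three S]
three three three three three three three S => three three three three three three three three S   [S → three S]
three three three three three three three three S => three three three three three three three three three S   [S → three S]
three three three three three three three three three S => three three three three three three three three three three   [S → three]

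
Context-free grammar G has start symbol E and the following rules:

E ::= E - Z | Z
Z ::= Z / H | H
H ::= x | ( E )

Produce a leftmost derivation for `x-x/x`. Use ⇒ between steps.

E ⇒ E-Z   [E ::= E - Z]
E-Z ⇒ Z-Z   [E ::= Z]
Z-Z ⇒ H-Z   [Z ::= H]
H-Z ⇒ x-Z   [H ::= x]
x-Z ⇒ x-Z/H   [Z ::= Z / H]
x-Z/H ⇒ x-H/H   [Z ::= H]
x-H/H ⇒ x-x/H   [H ::= x]
x-x/H ⇒ x-x/x   [H ::= x]

E ⇒ E-Z ⇒ Z-Z ⇒ H-Z ⇒ x-Z ⇒ x-Z/H ⇒ x-H/H ⇒ x-x/H ⇒ x-x/x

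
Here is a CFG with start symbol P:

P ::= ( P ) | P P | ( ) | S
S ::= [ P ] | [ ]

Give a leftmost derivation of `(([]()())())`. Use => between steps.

P => (P) => (PP) => ((P)P) => ((PP)P) => ((PPP)P) => ((SPP)P) => (([]PP)P) => (([]()P)P) => (([]()())P) => (([]()())())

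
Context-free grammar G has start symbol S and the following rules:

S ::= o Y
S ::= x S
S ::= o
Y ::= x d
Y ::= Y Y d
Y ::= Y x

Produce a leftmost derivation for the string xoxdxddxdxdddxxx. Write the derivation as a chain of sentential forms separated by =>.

S => xS => xoY => xoYx => xoYxx => xoYxxx => xoYYdxxx => xoYYdYdxxx => xoxdYdYdxxx => xoxdxddYdxxx => xoxdxddYYddxxx => xoxdxddxdYddxxx => xoxdxddxdxdddxxx

S => xS   [S ::= x S]
xS => xoY   [S ::= o Y]
xoY => xoYx   [Y ::= Y x]
xoYx => xoYxx   [Y ::= Y x]
xoYxx => xoYxxx   [Y ::= Y x]
xoYxxx => xoYYdxxx   [Y ::= Y Y d]
xoYYdxxx => xoYYdYdxxx   [Y ::= Y Y d]
xoYYdYdxxx => xoxdYdYdxxx   [Y ::= x d]
xoxdYdYdxxx => xoxdxddYdxxx   [Y ::= x d]
xoxdxddYdxxx => xoxdxddYYddxxx   [Y ::= Y Y d]
xoxdxddYYddxxx => xoxdxddxdYddxxx   [Y ::= x d]
xoxdxddxdYddxxx => xoxdxddxdxdddxxx   [Y ::= x d]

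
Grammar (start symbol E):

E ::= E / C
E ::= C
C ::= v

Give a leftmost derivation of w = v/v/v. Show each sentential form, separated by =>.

E=>E/C=>E/C/C=>C/C/C=>v/C/C=>v/v/C=>v/v/v

E => E/C   [E ::= E / C]
E/C => E/C/C   [E ::= E / C]
E/C/C => C/C/C   [E ::= C]
C/C/C => v/C/C   [C ::= v]
v/C/C => v/v/C   [C ::= v]
v/v/C => v/v/v   [C ::= v]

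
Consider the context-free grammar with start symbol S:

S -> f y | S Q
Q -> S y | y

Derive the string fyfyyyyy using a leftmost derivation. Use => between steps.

S => SQ => fyQ => fySy => fySQy => fySQQy => fySQQQy => fyfyQQQy => fyfyyQQy => fyfyyyQy => fyfyyyyy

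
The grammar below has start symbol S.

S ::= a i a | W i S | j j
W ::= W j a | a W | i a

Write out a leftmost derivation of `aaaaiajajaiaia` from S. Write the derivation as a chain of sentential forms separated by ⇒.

S ⇒ WiS ⇒ aWiS ⇒ aWjaiS ⇒ aaWjaiS ⇒ aaWjajaiS ⇒ aaaWjajaiS ⇒ aaaaWjajaiS ⇒ aaaaiajajaiS ⇒ aaaaiajajaiaia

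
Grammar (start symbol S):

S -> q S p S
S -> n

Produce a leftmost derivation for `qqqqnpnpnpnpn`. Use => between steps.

S => qSpS   [S -> q S p S]
qSpS => qqSpSpS   [S -> q S p S]
qqSpSpS => qqqSpSpSpS   [S -> q S p S]
qqqSpSpSpS => qqqqSpSpSpSpS   [S -> q S p S]
qqqqSpSpSpSpS => qqqqnpSpSpSpS   [S -> n]
qqqqnpSpSpSpS => qqqqnpnpSpSpS   [S -> n]
qqqqnpnpSpSpS => qqqqnpnpnpSpS   [S -> n]
qqqqnpnpnpSpS => qqqqnpnpnpnpS   [S -> n]
qqqqnpnpnpnpS => qqqqnpnpnpnpn   [S -> n]

S=>qSpS=>qqSpSpS=>qqqSpSpSpS=>qqqqSpSpSpSpS=>qqqqnpSpSpSpS=>qqqqnpnpSpSpS=>qqqqnpnpnpSpS=>qqqqnpnpnpnpS=>qqqqnpnpnpnpn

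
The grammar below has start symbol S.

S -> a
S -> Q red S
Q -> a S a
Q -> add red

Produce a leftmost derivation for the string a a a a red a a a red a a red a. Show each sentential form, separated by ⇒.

S ⇒ Q red S ⇒ a S a red S ⇒ a Q red S a red S ⇒ a a S a red S a red S ⇒ a a a a red S a red S ⇒ a a a a red Q red S a red S ⇒ a a a a red a S a red S a red S ⇒ a a a a red a a a red S a red S ⇒ a a a a red a a a red a a red S ⇒ a a a a red a a a red a a red a

S ⇒ Q red S   [S -> Q red S]
Q red S ⇒ a S a red S   [Q -> a S a]
a S a red S ⇒ a Q red S a red S   [S -> Q red S]
a Q red S a red S ⇒ a a S a red S a red S   [Q -> a S a]
a a S a red S a red S ⇒ a a a a red S a red S   [S -> a]
a a a a red S a red S ⇒ a a a a red Q red S a red S   [S -> Q red S]
a a a a red Q red S a red S ⇒ a a a a red a S a red S a red S   [Q -> a S a]
a a a a red a S a red S a red S ⇒ a a a a red a a a red S a red S   [S -> a]
a a a a red a a a red S a red S ⇒ a a a a red a a a red a a red S   [S -> a]
a a a a red a a a red a a red S ⇒ a a a a red a a a red a a red a   [S -> a]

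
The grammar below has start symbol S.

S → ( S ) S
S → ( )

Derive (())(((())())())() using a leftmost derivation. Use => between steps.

S => (S)S   [S → ( S ) S]
(S)S => (())S   [S → ( )]
(())S => (())(S)S   [S → ( S ) S]
(())(S)S => (())((S)S)S   [S → ( S ) S]
(())((S)S)S => (())(((S)S)S)S   [S → ( S ) S]
(())(((S)S)S)S => (())(((())S)S)S   [S → ( )]
(())(((())S)S)S => (())(((())())S)S   [S → ( )]
(())(((())())S)S => (())(((())())())S   [S → ( )]
(())(((())())())S => (())(((())())())()   [S → ( )]

S => (S)S => (())S => (())(S)S => (())((S)S)S => (())(((S)S)S)S => (())(((())S)S)S => (())(((())())S)S => (())(((())())())S => (())(((())())())()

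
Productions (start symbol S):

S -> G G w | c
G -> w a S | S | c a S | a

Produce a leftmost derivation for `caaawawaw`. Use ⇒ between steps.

S ⇒ GGw   [S -> G G w]
GGw ⇒ caSGw   [G -> c a S]
caSGw ⇒ caGGwGw   [S -> G G w]
caGGwGw ⇒ caSGwGw   [G -> S]
caSGwGw ⇒ caGGwGwGw   [S -> G G w]
caGGwGwGw ⇒ caaGwGwGw   [G -> a]
caaGwGwGw ⇒ caaawGwGw   [G -> a]
caaawGwGw ⇒ caaawawGw   [G -> a]
caaawawGw ⇒ caaawawaw   [G -> a]

S ⇒ GGw ⇒ caSGw ⇒ caGGwGw ⇒ caSGwGw ⇒ caGGwGwGw ⇒ caaGwGwGw ⇒ caaawGwGw ⇒ caaawawGw ⇒ caaawawaw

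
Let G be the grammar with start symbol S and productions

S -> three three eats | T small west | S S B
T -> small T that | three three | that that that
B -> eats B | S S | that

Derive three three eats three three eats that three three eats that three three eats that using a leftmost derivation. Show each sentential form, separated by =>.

S => S S B => S S B S B => S S B S B S B => three three eats S B S B S B => three three eats three three eats B S B S B => three three eats three three eats that S B S B => three three eats three three eats that three three eats B S B => three three eats three three eats that three three eats that S B => three three eats three three eats that three three eats that three three eats B => three three eats three three eats that three three eats that three three eats that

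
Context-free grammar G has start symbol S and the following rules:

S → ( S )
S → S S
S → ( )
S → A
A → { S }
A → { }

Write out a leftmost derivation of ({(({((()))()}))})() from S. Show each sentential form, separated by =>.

S => SS => (S)S => (A)S => ({S})S => ({(S)})S => ({((S))})S => ({((A))})S => ({(({S}))})S => ({(({SS}))})S => ({(({(S)S}))})S => ({(({((S))S}))})S => ({(({((()))S}))})S => ({(({((()))()}))})S => ({(({((()))()}))})()

S => SS   [S → S S]
SS => (S)S   [S → ( S )]
(S)S => (A)S   [S → A]
(A)S => ({S})S   [A → { S }]
({S})S => ({(S)})S   [S → ( S )]
({(S)})S => ({((S))})S   [S → ( S )]
({((S))})S => ({((A))})S   [S → A]
({((A))})S => ({(({S}))})S   [A → { S }]
({(({S}))})S => ({(({SS}))})S   [S → S S]
({(({SS}))})S => ({(({(S)S}))})S   [S → ( S )]
({(({(S)S}))})S => ({(({((S))S}))})S   [S → ( S )]
({(({((S))S}))})S => ({(({((()))S}))})S   [S → ( )]
({(({((()))S}))})S => ({(({((()))()}))})S   [S → ( )]
({(({((()))()}))})S => ({(({((()))()}))})()   [S → ( )]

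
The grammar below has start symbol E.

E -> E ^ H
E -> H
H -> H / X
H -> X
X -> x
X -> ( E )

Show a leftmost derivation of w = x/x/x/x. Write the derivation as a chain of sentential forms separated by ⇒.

E ⇒ H ⇒ H/X ⇒ H/X/X ⇒ H/X/X/X ⇒ X/X/X/X ⇒ x/X/X/X ⇒ x/x/X/X ⇒ x/x/x/X ⇒ x/x/x/x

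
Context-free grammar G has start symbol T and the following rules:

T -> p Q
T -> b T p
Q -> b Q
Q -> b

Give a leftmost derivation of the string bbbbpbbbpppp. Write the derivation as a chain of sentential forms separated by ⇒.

T ⇒ bTp ⇒ bbTpp ⇒ bbbTppp ⇒ bbbbTpppp ⇒ bbbbpQpppp ⇒ bbbbpbQpppp ⇒ bbbbpbbQpppp ⇒ bbbbpbbbpppp

T ⇒ bTp   [T -> b T p]
bTp ⇒ bbTpp   [T -> b T p]
bbTpp ⇒ bbbTppp   [T -> b T p]
bbbTppp ⇒ bbbbTpppp   [T -> b T p]
bbbbTpppp ⇒ bbbbpQpppp   [T -> p Q]
bbbbpQpppp ⇒ bbbbpbQpppp   [Q -> b Q]
bbbbpbQpppp ⇒ bbbbpbbQpppp   [Q -> b Q]
bbbbpbbQpppp ⇒ bbbbpbbbpppp   [Q -> b]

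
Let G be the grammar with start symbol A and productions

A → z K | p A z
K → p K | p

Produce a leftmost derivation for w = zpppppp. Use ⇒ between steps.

A ⇒ zK ⇒ zpK ⇒ zppK ⇒ zpppK ⇒ zppppK ⇒ zpppppK ⇒ zpppppp

A ⇒ zK   [A → z K]
zK ⇒ zpK   [K → p K]
zpK ⇒ zppK   [K → p K]
zppK ⇒ zpppK   [K → p K]
zpppK ⇒ zppppK   [K → p K]
zppppK ⇒ zpppppK   [K → p K]
zpppppK ⇒ zpppppp   [K → p]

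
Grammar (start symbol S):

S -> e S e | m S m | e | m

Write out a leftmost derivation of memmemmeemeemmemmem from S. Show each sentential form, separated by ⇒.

S ⇒ mSm   [S -> m S m]
mSm ⇒ meSem   [S -> e S e]
meSem ⇒ memSmem   [S -> m S m]
memSmem ⇒ memmSmmem   [S -> m S m]
memmSmmem ⇒ memmeSemmem   [S -> e S e]
memmeSemmem ⇒ memmemSmemmem   [S -> m S m]
memmemSmemmem ⇒ memmemmSmmemmem   [S -> m S m]
memmemmSmmemmem ⇒ memmemmeSemmemmem   [S -> e S e]
memmemmeSemmemmem ⇒ memmemmeeSeemmemmem   [S -> e S e]
memmemmeeSeemmemmem ⇒ memmemmeemeemmemmem   [S -> m]

S ⇒ mSm ⇒ meSem ⇒ memSmem ⇒ memmSmmem ⇒ memmeSemmem ⇒ memmemSmemmem ⇒ memmemmSmmemmem ⇒ memmemmeSemmemmem ⇒ memmemmeeSeemmemmem ⇒ memmemmeemeemmemmem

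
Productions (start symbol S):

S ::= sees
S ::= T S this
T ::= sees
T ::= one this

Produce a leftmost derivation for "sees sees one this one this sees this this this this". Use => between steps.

S => T S this   [S ::= T S this]
T S this => sees S this   [T ::= sees]
sees S this => sees T S this this   [S ::= T S this]
sees T S this this => sees sees S this this   [T ::= sees]
sees sees S this this => sees sees T S this this this   [S ::= T S this]
sees sees T S this this this => sees sees one this S this this this   [T ::= one this]
sees sees one this S this this this => sees sees one this T S this this this this   [S ::= T S this]
sees sees one this T S this this this this => sees sees one this one this S this this this this   [T ::= one this]
sees sees one this one this S this this this this => sees sees one this one this sees this this this this   [S ::= sees]

S => T S this => sees S this => sees T S this this => sees sees S this this => sees sees T S this this this => sees sees one this S this this this => sees sees one this T S this this this this => sees sees one this one this S this this this this => sees sees one this one this sees this this this this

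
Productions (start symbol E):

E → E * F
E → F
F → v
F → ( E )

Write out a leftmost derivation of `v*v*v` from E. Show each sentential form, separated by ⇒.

E ⇒ E*F   [E → E * F]
E*F ⇒ E*F*F   [E → E * F]
E*F*F ⇒ F*F*F   [E → F]
F*F*F ⇒ v*F*F   [F → v]
v*F*F ⇒ v*v*F   [F → v]
v*v*F ⇒ v*v*v   [F → v]

E ⇒ E*F ⇒ E*F*F ⇒ F*F*F ⇒ v*F*F ⇒ v*v*F ⇒ v*v*v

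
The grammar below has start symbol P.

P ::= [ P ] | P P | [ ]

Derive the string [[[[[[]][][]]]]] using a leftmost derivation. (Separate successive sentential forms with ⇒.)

P ⇒ [P]   [P ::= [ P ]]
[P] ⇒ [[P]]   [P ::= [ P ]]
[[P]] ⇒ [[[P]]]   [P ::= [ P ]]
[[[P]]] ⇒ [[[[P]]]]   [P ::= [ P ]]
[[[[P]]]] ⇒ [[[[PP]]]]   [P ::= P P]
[[[[PP]]]] ⇒ [[[[PPP]]]]   [P ::= P P]
[[[[PPP]]]] ⇒ [[[[[P]PP]]]]   [P ::= [ P ]]
[[[[[P]PP]]]] ⇒ [[[[[[]]PP]]]]   [P ::= [ ]]
[[[[[[]]PP]]]] ⇒ [[[[[[]][]P]]]]   [P ::= [ ]]
[[[[[[]][]P]]]] ⇒ [[[[[[]][][]]]]]   [P ::= [ ]]

P ⇒ [P] ⇒ [[P]] ⇒ [[[P]]] ⇒ [[[[P]]]] ⇒ [[[[PP]]]] ⇒ [[[[PPP]]]] ⇒ [[[[[P]PP]]]] ⇒ [[[[[[]]PP]]]] ⇒ [[[[[[]][]P]]]] ⇒ [[[[[[]][][]]]]]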